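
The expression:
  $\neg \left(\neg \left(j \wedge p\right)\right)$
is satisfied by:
  {p: True, j: True}


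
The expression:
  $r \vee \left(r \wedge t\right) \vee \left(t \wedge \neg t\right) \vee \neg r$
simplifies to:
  $\text{True}$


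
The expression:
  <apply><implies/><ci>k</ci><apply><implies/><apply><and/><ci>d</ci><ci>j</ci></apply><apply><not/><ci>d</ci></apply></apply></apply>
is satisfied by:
  {k: False, d: False, j: False}
  {j: True, k: False, d: False}
  {d: True, k: False, j: False}
  {j: True, d: True, k: False}
  {k: True, j: False, d: False}
  {j: True, k: True, d: False}
  {d: True, k: True, j: False}


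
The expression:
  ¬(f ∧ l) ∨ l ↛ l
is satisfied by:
  {l: False, f: False}
  {f: True, l: False}
  {l: True, f: False}


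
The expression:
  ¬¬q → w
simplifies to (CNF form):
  w ∨ ¬q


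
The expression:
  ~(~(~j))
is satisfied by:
  {j: False}


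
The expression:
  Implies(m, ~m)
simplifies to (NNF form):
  ~m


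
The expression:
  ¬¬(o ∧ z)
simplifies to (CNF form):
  o ∧ z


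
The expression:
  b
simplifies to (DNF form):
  b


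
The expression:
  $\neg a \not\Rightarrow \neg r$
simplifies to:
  $r \wedge \neg a$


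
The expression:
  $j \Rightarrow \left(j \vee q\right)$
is always true.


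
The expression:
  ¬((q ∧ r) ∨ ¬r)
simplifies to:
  r ∧ ¬q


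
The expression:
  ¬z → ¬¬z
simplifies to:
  z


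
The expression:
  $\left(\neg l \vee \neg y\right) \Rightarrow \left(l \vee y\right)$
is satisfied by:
  {y: True, l: True}
  {y: True, l: False}
  {l: True, y: False}


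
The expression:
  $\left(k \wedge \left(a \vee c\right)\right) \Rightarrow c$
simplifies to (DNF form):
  $c \vee \neg a \vee \neg k$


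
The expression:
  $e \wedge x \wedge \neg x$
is never true.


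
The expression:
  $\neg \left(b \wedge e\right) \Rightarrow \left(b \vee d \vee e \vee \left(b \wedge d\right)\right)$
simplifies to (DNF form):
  $b \vee d \vee e$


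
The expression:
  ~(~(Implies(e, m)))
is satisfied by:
  {m: True, e: False}
  {e: False, m: False}
  {e: True, m: True}


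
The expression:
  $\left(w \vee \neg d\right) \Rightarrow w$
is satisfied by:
  {d: True, w: True}
  {d: True, w: False}
  {w: True, d: False}


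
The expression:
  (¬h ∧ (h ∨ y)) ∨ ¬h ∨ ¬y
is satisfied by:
  {h: False, y: False}
  {y: True, h: False}
  {h: True, y: False}


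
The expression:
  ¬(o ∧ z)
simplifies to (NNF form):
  ¬o ∨ ¬z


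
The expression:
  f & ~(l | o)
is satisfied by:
  {f: True, o: False, l: False}


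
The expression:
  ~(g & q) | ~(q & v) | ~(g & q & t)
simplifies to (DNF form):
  ~g | ~q | ~t | ~v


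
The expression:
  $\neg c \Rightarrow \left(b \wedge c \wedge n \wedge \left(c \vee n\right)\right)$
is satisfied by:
  {c: True}


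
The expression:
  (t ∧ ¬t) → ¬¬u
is always true.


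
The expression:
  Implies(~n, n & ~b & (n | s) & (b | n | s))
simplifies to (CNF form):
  n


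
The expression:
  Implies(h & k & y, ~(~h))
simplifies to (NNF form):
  True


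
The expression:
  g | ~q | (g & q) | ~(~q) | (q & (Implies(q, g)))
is always true.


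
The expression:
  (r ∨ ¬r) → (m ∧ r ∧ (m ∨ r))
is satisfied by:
  {r: True, m: True}


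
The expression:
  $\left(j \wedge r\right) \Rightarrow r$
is always true.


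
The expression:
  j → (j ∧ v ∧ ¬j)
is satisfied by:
  {j: False}


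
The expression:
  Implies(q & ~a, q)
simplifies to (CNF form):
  True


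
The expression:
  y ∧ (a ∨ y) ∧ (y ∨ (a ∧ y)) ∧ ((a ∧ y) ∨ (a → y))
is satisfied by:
  {y: True}


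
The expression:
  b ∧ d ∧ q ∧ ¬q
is never true.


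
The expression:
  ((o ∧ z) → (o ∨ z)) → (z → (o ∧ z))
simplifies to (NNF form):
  o ∨ ¬z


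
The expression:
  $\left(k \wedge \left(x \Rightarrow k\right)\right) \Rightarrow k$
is always true.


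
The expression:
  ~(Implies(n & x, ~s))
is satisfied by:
  {s: True, x: True, n: True}


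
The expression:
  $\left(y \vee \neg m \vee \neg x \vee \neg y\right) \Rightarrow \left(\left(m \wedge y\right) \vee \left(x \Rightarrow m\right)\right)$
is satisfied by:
  {m: True, x: False}
  {x: False, m: False}
  {x: True, m: True}


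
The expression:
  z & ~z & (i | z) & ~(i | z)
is never true.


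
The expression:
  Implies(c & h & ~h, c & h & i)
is always true.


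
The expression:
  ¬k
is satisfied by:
  {k: False}


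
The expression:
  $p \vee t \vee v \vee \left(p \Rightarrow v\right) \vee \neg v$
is always true.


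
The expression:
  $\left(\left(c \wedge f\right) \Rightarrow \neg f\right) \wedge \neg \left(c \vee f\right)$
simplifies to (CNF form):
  $\neg c \wedge \neg f$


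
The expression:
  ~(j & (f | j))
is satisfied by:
  {j: False}


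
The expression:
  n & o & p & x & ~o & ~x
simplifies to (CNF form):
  False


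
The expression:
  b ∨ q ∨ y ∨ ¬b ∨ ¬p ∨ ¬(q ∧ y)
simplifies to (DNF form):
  True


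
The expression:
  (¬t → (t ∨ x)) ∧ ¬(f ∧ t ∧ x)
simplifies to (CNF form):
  (t ∨ x) ∧ (x ∨ ¬x) ∧ (t ∨ x ∨ ¬f) ∧ (t ∨ x ∨ ¬t) ∧ (t ∨ ¬f ∨ ¬t) ∧ (x ∨ ¬f ∨ ¬x) ∧ (x ∨ ¬t ∨ ¬x) ∧ (¬f ∨ ¬t ∨ ¬x)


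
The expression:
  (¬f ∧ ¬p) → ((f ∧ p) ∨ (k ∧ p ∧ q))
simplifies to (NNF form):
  f ∨ p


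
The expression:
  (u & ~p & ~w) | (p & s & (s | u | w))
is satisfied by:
  {u: True, p: True, s: True, w: False}
  {p: True, s: True, w: False, u: False}
  {u: True, p: True, s: True, w: True}
  {p: True, s: True, w: True, u: False}
  {s: True, u: True, w: False, p: False}
  {u: True, w: False, s: False, p: False}


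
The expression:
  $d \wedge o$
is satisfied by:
  {d: True, o: True}


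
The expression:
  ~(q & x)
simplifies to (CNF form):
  ~q | ~x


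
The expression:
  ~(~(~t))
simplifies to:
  ~t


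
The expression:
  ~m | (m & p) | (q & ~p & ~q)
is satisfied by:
  {p: True, m: False}
  {m: False, p: False}
  {m: True, p: True}


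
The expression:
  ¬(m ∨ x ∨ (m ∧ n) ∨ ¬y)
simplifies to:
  y ∧ ¬m ∧ ¬x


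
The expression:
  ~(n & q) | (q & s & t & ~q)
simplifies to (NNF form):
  ~n | ~q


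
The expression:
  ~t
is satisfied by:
  {t: False}


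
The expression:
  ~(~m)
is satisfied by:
  {m: True}


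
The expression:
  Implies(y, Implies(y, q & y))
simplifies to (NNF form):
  q | ~y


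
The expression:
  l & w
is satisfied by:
  {w: True, l: True}


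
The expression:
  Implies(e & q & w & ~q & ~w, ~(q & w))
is always true.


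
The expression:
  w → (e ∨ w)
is always true.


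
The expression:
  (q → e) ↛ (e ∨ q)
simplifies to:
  ¬e ∧ ¬q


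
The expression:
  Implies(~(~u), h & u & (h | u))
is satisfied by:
  {h: True, u: False}
  {u: False, h: False}
  {u: True, h: True}


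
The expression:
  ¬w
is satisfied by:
  {w: False}


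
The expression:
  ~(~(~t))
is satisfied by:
  {t: False}


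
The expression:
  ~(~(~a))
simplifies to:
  ~a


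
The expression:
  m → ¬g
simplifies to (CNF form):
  ¬g ∨ ¬m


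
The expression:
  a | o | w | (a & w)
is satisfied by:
  {a: True, o: True, w: True}
  {a: True, o: True, w: False}
  {a: True, w: True, o: False}
  {a: True, w: False, o: False}
  {o: True, w: True, a: False}
  {o: True, w: False, a: False}
  {w: True, o: False, a: False}


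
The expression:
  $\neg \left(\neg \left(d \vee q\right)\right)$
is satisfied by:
  {d: True, q: True}
  {d: True, q: False}
  {q: True, d: False}


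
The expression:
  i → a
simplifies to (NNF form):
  a ∨ ¬i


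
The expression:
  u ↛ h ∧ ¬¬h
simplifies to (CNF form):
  False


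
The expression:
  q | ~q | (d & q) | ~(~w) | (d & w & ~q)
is always true.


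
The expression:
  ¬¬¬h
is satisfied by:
  {h: False}


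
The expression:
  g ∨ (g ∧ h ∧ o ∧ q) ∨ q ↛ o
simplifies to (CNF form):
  (g ∨ q) ∧ (g ∨ ¬o)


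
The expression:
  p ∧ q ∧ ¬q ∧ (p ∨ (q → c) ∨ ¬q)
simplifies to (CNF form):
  False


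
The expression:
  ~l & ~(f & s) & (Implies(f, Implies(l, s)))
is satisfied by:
  {l: False, s: False, f: False}
  {f: True, l: False, s: False}
  {s: True, l: False, f: False}


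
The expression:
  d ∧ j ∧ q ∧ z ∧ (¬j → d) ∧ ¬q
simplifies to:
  False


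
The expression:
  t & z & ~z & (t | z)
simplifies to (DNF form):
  False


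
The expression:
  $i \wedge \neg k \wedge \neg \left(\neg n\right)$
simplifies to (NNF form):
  $i \wedge n \wedge \neg k$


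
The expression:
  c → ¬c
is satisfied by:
  {c: False}


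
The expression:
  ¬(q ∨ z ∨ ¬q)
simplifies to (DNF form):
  False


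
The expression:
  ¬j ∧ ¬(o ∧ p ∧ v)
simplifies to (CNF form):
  ¬j ∧ (¬o ∨ ¬p ∨ ¬v)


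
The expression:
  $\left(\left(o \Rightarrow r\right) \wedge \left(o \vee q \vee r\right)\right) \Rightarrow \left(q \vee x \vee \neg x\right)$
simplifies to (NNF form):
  $\text{True}$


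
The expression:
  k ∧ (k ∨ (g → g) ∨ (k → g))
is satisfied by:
  {k: True}


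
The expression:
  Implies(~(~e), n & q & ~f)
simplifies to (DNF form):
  ~e | (n & q & ~f)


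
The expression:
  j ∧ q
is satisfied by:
  {j: True, q: True}


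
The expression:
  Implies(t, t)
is always true.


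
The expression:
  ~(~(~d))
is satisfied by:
  {d: False}


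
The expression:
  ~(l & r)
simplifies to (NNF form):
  ~l | ~r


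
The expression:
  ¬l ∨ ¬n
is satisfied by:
  {l: False, n: False}
  {n: True, l: False}
  {l: True, n: False}


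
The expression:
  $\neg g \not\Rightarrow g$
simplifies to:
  $\neg g$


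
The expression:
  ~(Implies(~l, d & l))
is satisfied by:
  {l: False}


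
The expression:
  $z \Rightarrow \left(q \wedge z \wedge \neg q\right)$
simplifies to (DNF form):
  $\neg z$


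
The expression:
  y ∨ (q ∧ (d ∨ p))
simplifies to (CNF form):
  (q ∨ y) ∧ (d ∨ p ∨ y) ∧ (d ∨ q ∨ y) ∧ (p ∨ q ∨ y)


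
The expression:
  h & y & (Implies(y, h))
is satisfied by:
  {h: True, y: True}


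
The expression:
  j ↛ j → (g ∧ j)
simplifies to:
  True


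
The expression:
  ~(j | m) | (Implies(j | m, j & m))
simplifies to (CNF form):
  (j | ~j) & (j | ~m) & (m | ~j) & (m | ~m)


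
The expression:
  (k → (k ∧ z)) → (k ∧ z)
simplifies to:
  k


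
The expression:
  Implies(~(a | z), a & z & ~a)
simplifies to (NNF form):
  a | z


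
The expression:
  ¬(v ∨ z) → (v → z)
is always true.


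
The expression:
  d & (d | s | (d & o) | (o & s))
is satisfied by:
  {d: True}


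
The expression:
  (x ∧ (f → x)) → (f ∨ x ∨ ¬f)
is always true.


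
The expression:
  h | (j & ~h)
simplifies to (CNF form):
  h | j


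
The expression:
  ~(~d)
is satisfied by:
  {d: True}


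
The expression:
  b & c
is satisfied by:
  {c: True, b: True}


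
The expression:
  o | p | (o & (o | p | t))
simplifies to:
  o | p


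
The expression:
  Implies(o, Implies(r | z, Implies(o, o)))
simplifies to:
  True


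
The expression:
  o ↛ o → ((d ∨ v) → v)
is always true.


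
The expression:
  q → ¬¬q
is always true.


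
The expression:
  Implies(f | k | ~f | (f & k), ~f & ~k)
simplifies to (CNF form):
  ~f & ~k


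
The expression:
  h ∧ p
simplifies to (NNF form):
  h ∧ p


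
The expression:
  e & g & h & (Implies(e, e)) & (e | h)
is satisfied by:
  {h: True, e: True, g: True}


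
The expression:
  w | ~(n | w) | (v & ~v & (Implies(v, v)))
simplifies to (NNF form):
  w | ~n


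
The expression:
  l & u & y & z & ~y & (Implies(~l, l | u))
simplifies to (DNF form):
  False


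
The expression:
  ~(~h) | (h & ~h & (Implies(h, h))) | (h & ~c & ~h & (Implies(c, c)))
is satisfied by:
  {h: True}


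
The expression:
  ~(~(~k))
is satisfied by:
  {k: False}


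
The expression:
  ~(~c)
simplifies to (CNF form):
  c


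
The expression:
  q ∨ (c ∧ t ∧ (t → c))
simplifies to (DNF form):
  q ∨ (c ∧ t)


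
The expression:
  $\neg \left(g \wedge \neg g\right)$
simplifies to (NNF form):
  $\text{True}$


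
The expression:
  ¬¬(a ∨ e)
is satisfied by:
  {a: True, e: True}
  {a: True, e: False}
  {e: True, a: False}


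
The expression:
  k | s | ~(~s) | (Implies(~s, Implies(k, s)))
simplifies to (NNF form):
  True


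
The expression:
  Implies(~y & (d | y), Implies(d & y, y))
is always true.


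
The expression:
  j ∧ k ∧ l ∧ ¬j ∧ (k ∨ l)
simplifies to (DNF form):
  False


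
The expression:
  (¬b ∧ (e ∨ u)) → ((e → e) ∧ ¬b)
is always true.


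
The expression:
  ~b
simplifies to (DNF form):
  ~b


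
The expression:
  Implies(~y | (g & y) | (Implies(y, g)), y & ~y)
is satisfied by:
  {y: True, g: False}


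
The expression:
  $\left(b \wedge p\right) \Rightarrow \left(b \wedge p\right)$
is always true.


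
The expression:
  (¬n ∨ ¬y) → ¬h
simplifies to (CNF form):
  (n ∨ ¬h) ∧ (y ∨ ¬h)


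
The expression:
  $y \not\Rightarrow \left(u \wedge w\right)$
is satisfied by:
  {y: True, w: False, u: False}
  {u: True, y: True, w: False}
  {w: True, y: True, u: False}


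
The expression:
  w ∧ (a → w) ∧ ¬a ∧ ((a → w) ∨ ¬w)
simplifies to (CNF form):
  w ∧ ¬a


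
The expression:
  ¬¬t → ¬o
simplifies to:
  ¬o ∨ ¬t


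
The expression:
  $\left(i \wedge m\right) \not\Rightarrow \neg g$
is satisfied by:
  {m: True, g: True, i: True}


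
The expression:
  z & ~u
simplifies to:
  z & ~u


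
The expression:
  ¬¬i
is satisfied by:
  {i: True}


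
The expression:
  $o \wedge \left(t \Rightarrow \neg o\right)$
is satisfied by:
  {o: True, t: False}


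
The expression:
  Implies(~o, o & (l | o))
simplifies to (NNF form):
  o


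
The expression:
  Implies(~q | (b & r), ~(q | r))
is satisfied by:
  {q: True, r: False, b: False}
  {q: False, r: False, b: False}
  {b: True, q: True, r: False}
  {b: True, q: False, r: False}
  {r: True, q: True, b: False}


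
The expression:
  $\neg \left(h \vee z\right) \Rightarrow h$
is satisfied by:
  {z: True, h: True}
  {z: True, h: False}
  {h: True, z: False}


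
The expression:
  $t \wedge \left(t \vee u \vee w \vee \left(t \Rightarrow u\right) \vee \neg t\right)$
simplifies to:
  $t$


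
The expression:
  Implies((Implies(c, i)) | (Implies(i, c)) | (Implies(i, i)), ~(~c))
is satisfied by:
  {c: True}


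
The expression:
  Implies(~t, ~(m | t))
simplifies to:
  t | ~m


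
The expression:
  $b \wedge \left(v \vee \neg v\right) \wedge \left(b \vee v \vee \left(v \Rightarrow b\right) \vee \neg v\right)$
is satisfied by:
  {b: True}


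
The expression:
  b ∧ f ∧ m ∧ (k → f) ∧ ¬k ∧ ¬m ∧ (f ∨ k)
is never true.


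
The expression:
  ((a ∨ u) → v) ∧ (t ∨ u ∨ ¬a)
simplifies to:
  (t ∧ v) ∨ (u ∧ v) ∨ (¬a ∧ ¬u)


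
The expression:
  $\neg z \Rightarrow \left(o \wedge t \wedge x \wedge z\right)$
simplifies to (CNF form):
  $z$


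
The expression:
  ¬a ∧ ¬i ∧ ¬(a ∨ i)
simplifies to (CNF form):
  ¬a ∧ ¬i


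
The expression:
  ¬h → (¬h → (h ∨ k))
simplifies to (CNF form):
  h ∨ k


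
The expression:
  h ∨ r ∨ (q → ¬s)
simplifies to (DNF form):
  h ∨ r ∨ ¬q ∨ ¬s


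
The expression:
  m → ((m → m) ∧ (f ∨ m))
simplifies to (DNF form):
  True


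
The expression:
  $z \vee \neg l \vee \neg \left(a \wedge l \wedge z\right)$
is always true.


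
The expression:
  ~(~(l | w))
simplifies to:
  l | w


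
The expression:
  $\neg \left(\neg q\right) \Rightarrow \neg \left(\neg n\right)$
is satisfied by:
  {n: True, q: False}
  {q: False, n: False}
  {q: True, n: True}


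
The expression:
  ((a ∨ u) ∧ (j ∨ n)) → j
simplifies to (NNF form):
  j ∨ (¬a ∧ ¬u) ∨ ¬n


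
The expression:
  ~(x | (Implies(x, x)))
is never true.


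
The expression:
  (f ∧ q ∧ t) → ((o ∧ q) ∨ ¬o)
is always true.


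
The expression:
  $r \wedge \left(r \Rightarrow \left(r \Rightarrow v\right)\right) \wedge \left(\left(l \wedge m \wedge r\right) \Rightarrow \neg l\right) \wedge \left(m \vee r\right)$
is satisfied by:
  {r: True, v: True, l: False, m: False}
  {r: True, m: True, v: True, l: False}
  {r: True, l: True, v: True, m: False}


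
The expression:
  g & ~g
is never true.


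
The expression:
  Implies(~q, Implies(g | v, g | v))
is always true.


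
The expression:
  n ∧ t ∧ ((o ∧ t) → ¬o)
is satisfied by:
  {t: True, n: True, o: False}


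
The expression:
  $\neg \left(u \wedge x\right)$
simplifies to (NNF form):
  $\neg u \vee \neg x$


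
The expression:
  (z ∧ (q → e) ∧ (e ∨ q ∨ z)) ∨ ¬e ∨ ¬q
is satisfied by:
  {z: True, e: False, q: False}
  {e: False, q: False, z: False}
  {z: True, q: True, e: False}
  {q: True, e: False, z: False}
  {z: True, e: True, q: False}
  {e: True, z: False, q: False}
  {z: True, q: True, e: True}


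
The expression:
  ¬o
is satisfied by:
  {o: False}


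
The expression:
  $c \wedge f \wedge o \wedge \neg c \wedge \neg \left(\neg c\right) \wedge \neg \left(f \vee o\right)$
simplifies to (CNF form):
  $\text{False}$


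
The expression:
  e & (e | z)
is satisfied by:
  {e: True}


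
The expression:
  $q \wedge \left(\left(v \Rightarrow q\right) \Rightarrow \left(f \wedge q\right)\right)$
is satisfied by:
  {f: True, q: True}


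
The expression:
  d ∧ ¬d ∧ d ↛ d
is never true.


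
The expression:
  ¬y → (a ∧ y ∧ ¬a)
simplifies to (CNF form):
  y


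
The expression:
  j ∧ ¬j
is never true.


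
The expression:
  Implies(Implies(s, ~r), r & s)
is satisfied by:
  {r: True, s: True}


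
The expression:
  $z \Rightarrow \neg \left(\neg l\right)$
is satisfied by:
  {l: True, z: False}
  {z: False, l: False}
  {z: True, l: True}


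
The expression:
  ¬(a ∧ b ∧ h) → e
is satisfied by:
  {a: True, e: True, h: True, b: True}
  {a: True, e: True, h: True, b: False}
  {a: True, e: True, b: True, h: False}
  {a: True, e: True, b: False, h: False}
  {e: True, h: True, b: True, a: False}
  {e: True, h: True, b: False, a: False}
  {e: True, h: False, b: True, a: False}
  {e: True, h: False, b: False, a: False}
  {a: True, h: True, b: True, e: False}


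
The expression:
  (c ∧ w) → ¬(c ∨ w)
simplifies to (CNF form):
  ¬c ∨ ¬w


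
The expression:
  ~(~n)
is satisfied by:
  {n: True}


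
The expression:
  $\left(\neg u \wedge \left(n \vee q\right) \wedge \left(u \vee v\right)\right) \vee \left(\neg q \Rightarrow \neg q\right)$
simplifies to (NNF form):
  $\text{True}$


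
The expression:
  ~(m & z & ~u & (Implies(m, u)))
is always true.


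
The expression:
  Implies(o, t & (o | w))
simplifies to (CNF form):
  t | ~o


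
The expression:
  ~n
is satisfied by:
  {n: False}


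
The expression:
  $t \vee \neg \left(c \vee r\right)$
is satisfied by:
  {t: True, c: False, r: False}
  {r: True, t: True, c: False}
  {t: True, c: True, r: False}
  {r: True, t: True, c: True}
  {r: False, c: False, t: False}


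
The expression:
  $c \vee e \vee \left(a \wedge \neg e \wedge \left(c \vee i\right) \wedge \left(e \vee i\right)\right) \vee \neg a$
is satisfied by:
  {i: True, c: True, e: True, a: False}
  {i: True, c: True, e: False, a: False}
  {i: True, e: True, a: False, c: False}
  {i: True, e: False, a: False, c: False}
  {c: True, e: True, a: False, i: False}
  {c: True, e: False, a: False, i: False}
  {e: True, c: False, a: False, i: False}
  {e: False, c: False, a: False, i: False}
  {i: True, c: True, a: True, e: True}
  {i: True, c: True, a: True, e: False}
  {i: True, a: True, e: True, c: False}
  {i: True, a: True, e: False, c: False}
  {a: True, c: True, e: True, i: False}
  {a: True, c: True, e: False, i: False}
  {a: True, e: True, c: False, i: False}


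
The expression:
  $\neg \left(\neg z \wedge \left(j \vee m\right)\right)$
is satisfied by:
  {z: True, j: False, m: False}
  {z: True, m: True, j: False}
  {z: True, j: True, m: False}
  {z: True, m: True, j: True}
  {m: False, j: False, z: False}


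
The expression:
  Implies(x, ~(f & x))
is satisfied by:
  {x: False, f: False}
  {f: True, x: False}
  {x: True, f: False}


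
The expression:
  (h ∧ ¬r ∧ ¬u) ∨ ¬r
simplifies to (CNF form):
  ¬r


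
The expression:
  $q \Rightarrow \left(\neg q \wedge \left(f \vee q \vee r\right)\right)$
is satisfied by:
  {q: False}


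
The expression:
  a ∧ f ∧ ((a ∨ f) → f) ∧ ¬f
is never true.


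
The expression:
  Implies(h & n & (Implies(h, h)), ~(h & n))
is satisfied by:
  {h: False, n: False}
  {n: True, h: False}
  {h: True, n: False}


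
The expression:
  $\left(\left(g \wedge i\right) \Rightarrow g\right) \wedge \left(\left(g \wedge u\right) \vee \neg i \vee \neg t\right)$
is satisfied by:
  {g: True, u: True, t: False, i: False}
  {g: True, u: False, t: False, i: False}
  {u: True, i: False, g: False, t: False}
  {i: False, u: False, g: False, t: False}
  {i: True, g: True, u: True, t: False}
  {i: True, g: True, u: False, t: False}
  {i: True, u: True, g: False, t: False}
  {i: True, u: False, g: False, t: False}
  {t: True, g: True, u: True, i: False}
  {t: True, g: True, u: False, i: False}
  {t: True, u: True, g: False, i: False}
  {t: True, u: False, g: False, i: False}
  {i: True, t: True, g: True, u: True}


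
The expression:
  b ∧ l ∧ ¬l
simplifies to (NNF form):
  False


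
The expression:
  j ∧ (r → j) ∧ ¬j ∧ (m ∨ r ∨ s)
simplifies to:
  False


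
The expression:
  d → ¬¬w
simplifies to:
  w ∨ ¬d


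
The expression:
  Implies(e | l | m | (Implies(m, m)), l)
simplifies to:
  l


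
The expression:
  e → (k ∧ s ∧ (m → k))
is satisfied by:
  {s: True, k: True, e: False}
  {s: True, k: False, e: False}
  {k: True, s: False, e: False}
  {s: False, k: False, e: False}
  {s: True, e: True, k: True}


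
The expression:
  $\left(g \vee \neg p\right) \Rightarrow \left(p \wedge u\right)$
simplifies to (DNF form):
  $\left(p \wedge u\right) \vee \left(p \wedge \neg g\right)$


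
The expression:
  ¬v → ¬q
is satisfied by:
  {v: True, q: False}
  {q: False, v: False}
  {q: True, v: True}


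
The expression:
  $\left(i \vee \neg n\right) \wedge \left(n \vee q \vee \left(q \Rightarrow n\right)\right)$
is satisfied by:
  {i: True, n: False}
  {n: False, i: False}
  {n: True, i: True}


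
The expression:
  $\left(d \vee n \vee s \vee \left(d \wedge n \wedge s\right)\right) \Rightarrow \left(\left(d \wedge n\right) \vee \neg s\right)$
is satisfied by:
  {d: True, n: True, s: False}
  {d: True, n: False, s: False}
  {n: True, d: False, s: False}
  {d: False, n: False, s: False}
  {d: True, s: True, n: True}


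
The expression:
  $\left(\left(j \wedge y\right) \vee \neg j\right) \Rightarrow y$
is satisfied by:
  {y: True, j: True}
  {y: True, j: False}
  {j: True, y: False}


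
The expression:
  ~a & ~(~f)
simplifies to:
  f & ~a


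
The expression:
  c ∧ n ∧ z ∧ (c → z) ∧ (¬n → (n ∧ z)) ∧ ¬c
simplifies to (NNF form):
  False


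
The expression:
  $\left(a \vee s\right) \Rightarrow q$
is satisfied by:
  {q: True, s: False, a: False}
  {a: True, q: True, s: False}
  {q: True, s: True, a: False}
  {a: True, q: True, s: True}
  {a: False, s: False, q: False}


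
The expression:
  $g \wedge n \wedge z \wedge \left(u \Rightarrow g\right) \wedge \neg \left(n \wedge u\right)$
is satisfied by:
  {z: True, g: True, n: True, u: False}


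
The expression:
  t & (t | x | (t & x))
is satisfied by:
  {t: True}


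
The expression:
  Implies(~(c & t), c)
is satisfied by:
  {c: True}


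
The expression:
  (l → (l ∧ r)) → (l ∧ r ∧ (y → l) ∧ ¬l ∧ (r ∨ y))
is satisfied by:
  {l: True, r: False}


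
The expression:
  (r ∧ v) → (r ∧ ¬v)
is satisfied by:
  {v: False, r: False}
  {r: True, v: False}
  {v: True, r: False}


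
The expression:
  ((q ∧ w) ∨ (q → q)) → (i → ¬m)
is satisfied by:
  {m: False, i: False}
  {i: True, m: False}
  {m: True, i: False}


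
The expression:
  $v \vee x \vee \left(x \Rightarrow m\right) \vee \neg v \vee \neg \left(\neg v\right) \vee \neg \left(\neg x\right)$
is always true.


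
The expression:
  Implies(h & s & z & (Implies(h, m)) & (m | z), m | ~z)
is always true.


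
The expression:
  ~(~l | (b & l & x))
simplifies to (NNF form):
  l & (~b | ~x)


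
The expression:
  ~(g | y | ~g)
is never true.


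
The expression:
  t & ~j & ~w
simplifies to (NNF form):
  t & ~j & ~w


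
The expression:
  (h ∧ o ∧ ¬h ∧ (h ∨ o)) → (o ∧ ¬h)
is always true.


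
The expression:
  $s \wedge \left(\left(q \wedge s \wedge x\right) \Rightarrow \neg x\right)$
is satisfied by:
  {s: True, q: False, x: False}
  {s: True, x: True, q: False}
  {s: True, q: True, x: False}


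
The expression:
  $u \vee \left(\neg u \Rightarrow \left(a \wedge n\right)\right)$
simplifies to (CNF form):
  $\left(a \vee u\right) \wedge \left(n \vee u\right)$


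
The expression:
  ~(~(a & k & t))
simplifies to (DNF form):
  a & k & t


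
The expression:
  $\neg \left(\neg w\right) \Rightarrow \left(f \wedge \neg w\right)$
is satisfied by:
  {w: False}


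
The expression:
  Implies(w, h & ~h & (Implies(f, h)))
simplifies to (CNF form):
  ~w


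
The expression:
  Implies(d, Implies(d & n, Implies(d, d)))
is always true.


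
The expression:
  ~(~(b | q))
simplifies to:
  b | q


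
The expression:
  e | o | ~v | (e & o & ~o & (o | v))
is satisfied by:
  {o: True, e: True, v: False}
  {o: True, v: False, e: False}
  {e: True, v: False, o: False}
  {e: False, v: False, o: False}
  {o: True, e: True, v: True}
  {o: True, v: True, e: False}
  {e: True, v: True, o: False}


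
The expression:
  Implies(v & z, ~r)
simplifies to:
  ~r | ~v | ~z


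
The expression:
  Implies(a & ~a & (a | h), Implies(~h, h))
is always true.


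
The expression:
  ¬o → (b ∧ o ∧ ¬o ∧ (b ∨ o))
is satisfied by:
  {o: True}


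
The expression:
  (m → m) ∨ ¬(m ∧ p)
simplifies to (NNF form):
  True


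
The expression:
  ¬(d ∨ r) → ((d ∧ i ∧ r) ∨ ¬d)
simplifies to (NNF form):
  True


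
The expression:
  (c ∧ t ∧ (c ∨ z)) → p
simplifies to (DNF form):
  p ∨ ¬c ∨ ¬t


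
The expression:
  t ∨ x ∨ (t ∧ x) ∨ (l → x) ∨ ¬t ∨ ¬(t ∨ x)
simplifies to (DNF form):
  True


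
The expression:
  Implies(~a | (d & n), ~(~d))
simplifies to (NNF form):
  a | d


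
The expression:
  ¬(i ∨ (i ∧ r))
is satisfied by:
  {i: False}


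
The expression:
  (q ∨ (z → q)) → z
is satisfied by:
  {z: True}


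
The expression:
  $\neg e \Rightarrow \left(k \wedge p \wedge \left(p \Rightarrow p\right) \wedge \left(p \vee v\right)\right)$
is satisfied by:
  {e: True, p: True, k: True}
  {e: True, p: True, k: False}
  {e: True, k: True, p: False}
  {e: True, k: False, p: False}
  {p: True, k: True, e: False}


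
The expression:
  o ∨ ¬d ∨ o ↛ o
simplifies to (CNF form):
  o ∨ ¬d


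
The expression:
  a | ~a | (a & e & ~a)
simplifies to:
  True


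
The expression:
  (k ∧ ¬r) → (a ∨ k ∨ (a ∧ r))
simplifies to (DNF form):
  True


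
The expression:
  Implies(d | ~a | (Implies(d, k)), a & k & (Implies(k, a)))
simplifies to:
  a & k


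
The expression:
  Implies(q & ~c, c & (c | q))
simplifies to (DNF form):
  c | ~q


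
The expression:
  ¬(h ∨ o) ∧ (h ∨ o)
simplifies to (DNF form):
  False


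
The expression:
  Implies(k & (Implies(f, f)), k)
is always true.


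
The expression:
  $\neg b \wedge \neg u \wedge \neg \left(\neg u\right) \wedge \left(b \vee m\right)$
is never true.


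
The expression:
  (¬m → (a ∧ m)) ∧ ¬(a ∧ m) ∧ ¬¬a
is never true.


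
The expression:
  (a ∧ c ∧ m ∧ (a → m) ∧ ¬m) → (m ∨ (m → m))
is always true.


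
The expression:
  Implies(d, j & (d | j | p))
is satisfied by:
  {j: True, d: False}
  {d: False, j: False}
  {d: True, j: True}


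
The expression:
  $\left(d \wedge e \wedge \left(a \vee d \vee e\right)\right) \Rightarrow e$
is always true.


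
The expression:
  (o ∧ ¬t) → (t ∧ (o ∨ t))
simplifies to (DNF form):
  t ∨ ¬o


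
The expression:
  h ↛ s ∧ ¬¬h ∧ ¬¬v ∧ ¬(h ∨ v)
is never true.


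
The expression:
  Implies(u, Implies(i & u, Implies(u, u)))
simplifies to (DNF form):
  True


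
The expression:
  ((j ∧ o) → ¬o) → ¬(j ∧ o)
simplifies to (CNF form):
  True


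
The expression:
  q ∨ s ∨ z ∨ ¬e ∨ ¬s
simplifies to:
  True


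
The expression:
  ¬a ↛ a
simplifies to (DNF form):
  ¬a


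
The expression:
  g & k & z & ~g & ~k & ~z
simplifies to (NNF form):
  False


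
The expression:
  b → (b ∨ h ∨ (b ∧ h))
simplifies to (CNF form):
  True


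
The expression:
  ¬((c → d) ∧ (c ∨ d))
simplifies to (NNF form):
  ¬d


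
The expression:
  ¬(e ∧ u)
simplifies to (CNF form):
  ¬e ∨ ¬u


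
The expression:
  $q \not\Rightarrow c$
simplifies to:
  $q \wedge \neg c$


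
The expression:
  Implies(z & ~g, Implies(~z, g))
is always true.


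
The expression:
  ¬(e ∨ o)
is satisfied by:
  {e: False, o: False}


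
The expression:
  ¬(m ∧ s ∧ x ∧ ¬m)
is always true.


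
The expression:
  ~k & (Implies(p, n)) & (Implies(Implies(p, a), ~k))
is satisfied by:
  {n: True, p: False, k: False}
  {p: False, k: False, n: False}
  {n: True, p: True, k: False}


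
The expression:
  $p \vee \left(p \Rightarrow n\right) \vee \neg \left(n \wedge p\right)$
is always true.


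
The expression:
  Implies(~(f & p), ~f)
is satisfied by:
  {p: True, f: False}
  {f: False, p: False}
  {f: True, p: True}


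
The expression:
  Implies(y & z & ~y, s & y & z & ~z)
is always true.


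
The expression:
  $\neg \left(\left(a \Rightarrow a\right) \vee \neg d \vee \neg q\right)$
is never true.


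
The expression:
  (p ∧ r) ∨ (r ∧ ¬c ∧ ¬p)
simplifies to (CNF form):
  r ∧ (p ∨ ¬c)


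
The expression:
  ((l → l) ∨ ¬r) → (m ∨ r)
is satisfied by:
  {r: True, m: True}
  {r: True, m: False}
  {m: True, r: False}


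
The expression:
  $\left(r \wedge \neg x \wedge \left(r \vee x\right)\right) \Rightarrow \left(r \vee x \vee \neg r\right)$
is always true.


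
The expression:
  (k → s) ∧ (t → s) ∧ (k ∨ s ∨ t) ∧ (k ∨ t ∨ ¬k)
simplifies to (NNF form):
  s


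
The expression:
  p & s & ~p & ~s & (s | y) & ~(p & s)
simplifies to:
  False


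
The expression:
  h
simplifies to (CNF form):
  h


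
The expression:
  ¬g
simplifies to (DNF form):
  ¬g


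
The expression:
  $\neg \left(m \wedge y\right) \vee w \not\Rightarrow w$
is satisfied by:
  {m: False, y: False}
  {y: True, m: False}
  {m: True, y: False}


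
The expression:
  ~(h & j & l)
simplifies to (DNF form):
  ~h | ~j | ~l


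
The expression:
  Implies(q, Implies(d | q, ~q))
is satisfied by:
  {q: False}


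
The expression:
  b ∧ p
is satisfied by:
  {p: True, b: True}


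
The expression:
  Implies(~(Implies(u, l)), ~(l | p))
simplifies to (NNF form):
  l | ~p | ~u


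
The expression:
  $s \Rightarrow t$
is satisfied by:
  {t: True, s: False}
  {s: False, t: False}
  {s: True, t: True}


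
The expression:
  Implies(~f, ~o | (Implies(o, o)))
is always true.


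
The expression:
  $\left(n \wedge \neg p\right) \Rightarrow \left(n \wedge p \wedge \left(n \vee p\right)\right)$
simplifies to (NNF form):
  $p \vee \neg n$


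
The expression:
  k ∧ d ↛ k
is never true.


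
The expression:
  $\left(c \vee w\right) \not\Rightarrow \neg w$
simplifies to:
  $w$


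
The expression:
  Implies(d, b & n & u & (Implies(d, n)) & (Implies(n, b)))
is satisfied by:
  {u: True, b: True, n: True, d: False}
  {u: True, b: True, n: False, d: False}
  {u: True, n: True, b: False, d: False}
  {u: True, n: False, b: False, d: False}
  {b: True, n: True, u: False, d: False}
  {b: True, n: False, u: False, d: False}
  {n: True, u: False, b: False, d: False}
  {n: False, u: False, b: False, d: False}
  {d: True, u: True, b: True, n: True}


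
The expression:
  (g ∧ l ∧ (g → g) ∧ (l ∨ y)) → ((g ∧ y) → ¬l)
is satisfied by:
  {l: False, y: False, g: False}
  {g: True, l: False, y: False}
  {y: True, l: False, g: False}
  {g: True, y: True, l: False}
  {l: True, g: False, y: False}
  {g: True, l: True, y: False}
  {y: True, l: True, g: False}


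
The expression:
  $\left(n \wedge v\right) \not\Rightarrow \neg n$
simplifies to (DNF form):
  $n \wedge v$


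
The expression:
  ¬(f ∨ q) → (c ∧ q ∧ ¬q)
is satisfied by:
  {q: True, f: True}
  {q: True, f: False}
  {f: True, q: False}


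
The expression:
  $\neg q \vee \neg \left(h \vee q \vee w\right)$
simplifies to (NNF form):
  $\neg q$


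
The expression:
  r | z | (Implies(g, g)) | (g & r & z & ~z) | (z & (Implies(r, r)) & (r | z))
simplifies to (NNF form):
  True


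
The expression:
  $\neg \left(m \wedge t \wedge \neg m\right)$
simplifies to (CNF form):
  $\text{True}$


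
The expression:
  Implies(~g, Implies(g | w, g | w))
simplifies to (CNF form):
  True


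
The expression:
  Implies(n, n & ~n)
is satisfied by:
  {n: False}


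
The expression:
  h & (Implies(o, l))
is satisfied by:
  {h: True, l: True, o: False}
  {h: True, o: False, l: False}
  {h: True, l: True, o: True}


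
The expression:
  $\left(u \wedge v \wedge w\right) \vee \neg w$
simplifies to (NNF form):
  $\left(u \wedge v\right) \vee \neg w$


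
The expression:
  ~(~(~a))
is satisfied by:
  {a: False}


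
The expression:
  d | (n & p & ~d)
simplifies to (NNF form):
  d | (n & p)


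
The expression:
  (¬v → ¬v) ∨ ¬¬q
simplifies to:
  True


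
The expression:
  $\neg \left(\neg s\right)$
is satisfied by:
  {s: True}


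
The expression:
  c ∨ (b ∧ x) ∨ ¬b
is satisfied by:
  {x: True, c: True, b: False}
  {x: True, c: False, b: False}
  {c: True, x: False, b: False}
  {x: False, c: False, b: False}
  {x: True, b: True, c: True}
  {x: True, b: True, c: False}
  {b: True, c: True, x: False}


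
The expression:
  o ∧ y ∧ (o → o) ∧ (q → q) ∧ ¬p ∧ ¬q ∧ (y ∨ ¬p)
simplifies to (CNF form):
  o ∧ y ∧ ¬p ∧ ¬q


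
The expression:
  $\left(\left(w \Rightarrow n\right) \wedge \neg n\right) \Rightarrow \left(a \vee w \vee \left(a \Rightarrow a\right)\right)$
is always true.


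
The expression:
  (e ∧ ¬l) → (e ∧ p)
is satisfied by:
  {p: True, l: True, e: False}
  {p: True, e: False, l: False}
  {l: True, e: False, p: False}
  {l: False, e: False, p: False}
  {p: True, l: True, e: True}
  {p: True, e: True, l: False}
  {l: True, e: True, p: False}


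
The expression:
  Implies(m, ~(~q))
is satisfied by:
  {q: True, m: False}
  {m: False, q: False}
  {m: True, q: True}


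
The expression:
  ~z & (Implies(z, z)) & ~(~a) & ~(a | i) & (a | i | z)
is never true.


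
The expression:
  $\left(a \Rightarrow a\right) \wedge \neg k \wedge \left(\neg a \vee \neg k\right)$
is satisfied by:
  {k: False}


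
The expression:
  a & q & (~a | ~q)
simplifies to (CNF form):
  False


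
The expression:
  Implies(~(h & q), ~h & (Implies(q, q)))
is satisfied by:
  {q: True, h: False}
  {h: False, q: False}
  {h: True, q: True}


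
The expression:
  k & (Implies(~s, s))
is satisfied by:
  {s: True, k: True}


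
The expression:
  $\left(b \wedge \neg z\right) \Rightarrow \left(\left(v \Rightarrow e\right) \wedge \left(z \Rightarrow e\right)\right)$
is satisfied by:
  {z: True, e: True, v: False, b: False}
  {z: True, v: False, e: False, b: False}
  {e: True, z: False, v: False, b: False}
  {z: False, v: False, e: False, b: False}
  {b: True, z: True, e: True, v: False}
  {b: True, z: True, v: False, e: False}
  {b: True, e: True, z: False, v: False}
  {b: True, z: False, v: False, e: False}
  {z: True, v: True, e: True, b: False}
  {z: True, v: True, b: False, e: False}
  {v: True, e: True, b: False, z: False}
  {v: True, b: False, e: False, z: False}
  {z: True, v: True, b: True, e: True}
  {z: True, v: True, b: True, e: False}
  {v: True, b: True, e: True, z: False}


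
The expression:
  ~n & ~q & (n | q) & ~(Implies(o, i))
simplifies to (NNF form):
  False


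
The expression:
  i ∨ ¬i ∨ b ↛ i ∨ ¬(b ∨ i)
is always true.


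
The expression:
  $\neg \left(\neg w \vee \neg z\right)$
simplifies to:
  $w \wedge z$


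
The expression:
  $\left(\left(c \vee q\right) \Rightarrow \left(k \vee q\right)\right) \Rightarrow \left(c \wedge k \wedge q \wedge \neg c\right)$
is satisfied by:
  {c: True, q: False, k: False}


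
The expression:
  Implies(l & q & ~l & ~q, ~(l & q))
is always true.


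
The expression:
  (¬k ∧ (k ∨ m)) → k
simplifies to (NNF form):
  k ∨ ¬m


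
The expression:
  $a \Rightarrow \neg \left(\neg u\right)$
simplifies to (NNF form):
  $u \vee \neg a$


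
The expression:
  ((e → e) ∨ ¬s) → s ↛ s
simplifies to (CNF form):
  False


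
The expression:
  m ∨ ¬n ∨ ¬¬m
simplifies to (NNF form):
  m ∨ ¬n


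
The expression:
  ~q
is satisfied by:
  {q: False}


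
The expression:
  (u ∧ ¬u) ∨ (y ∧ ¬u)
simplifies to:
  y ∧ ¬u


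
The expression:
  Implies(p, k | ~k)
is always true.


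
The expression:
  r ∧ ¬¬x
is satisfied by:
  {r: True, x: True}


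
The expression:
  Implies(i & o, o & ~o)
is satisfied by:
  {o: False, i: False}
  {i: True, o: False}
  {o: True, i: False}


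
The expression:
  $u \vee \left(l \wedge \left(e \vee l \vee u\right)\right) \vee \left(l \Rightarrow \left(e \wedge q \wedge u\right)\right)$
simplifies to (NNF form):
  $\text{True}$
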